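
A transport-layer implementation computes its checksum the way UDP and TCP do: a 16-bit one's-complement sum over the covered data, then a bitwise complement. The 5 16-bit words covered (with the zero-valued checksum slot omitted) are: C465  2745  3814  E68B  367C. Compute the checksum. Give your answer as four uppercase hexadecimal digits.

One's-complement addition (fold any carry out of bit 15 back into bit 0):
  0xC465 + 0x2745 = 0x0EBAA
  0xEBAA + 0x3814 = 0x123BE → wrap carry → 0x23BF
  0x23BF + 0xE68B = 0x10A4A → wrap carry → 0x0A4B
  0x0A4B + 0x367C = 0x040C7
One's-complement sum = 0x40C7.
Checksum = ~0x40C7 & 0xFFFF = 0xBF38.

BF38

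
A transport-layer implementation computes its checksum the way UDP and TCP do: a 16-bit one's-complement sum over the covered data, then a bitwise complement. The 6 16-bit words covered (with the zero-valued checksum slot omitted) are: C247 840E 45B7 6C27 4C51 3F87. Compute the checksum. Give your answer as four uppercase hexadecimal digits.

One's-complement addition (fold any carry out of bit 15 back into bit 0):
  0xC247 + 0x840E = 0x14655 → wrap carry → 0x4656
  0x4656 + 0x45B7 = 0x08C0D
  0x8C0D + 0x6C27 = 0x0F834
  0xF834 + 0x4C51 = 0x14485 → wrap carry → 0x4486
  0x4486 + 0x3F87 = 0x0840D
One's-complement sum = 0x840D.
Checksum = ~0x840D & 0xFFFF = 0x7BF2.

7BF2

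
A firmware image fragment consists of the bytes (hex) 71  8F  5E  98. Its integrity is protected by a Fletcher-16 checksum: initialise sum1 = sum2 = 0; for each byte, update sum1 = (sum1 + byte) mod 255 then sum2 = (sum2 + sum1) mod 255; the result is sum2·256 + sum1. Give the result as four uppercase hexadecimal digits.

Running sums (mod 255):
  after byte 0 (71): sum1=113, sum2=113
  after byte 1 (8F): sum1=1, sum2=114
  after byte 2 (5E): sum1=95, sum2=209
  after byte 3 (98): sum1=247, sum2=201
Checksum = sum2·256 + sum1 = 201·256 + 247 = 51703 = 0xC9F7.

C9F7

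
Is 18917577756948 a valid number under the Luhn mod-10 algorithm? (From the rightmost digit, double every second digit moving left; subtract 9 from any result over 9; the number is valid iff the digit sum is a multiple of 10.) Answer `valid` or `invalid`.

valid

From the right, keep odd positions and double even positions (subtract 9 from any doubled value over 9):
  doubled (positions 2,4,...): 8 3 5 5 5 9 2 → sum 37
  kept (positions 1,3,...): 8 9 5 7 5 1 8 → sum 43
Total = 80.
80 mod 10 = 0, so the number is valid.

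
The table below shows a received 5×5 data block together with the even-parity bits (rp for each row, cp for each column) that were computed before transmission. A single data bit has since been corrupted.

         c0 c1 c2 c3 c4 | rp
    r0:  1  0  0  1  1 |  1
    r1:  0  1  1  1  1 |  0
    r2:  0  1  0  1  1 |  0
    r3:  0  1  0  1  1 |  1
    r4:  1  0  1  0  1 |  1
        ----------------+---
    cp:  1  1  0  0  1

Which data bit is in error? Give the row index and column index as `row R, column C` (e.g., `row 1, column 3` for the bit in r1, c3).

row 2, column 0

Recompute each row's even parity and compare to rp:
  r0: data parity 1, sent rp 1 → ok
  r1: data parity 0, sent rp 0 → ok
  r2: data parity 1, sent rp 0 → mismatch
  r3: data parity 1, sent rp 1 → ok
  r4: data parity 1, sent rp 1 → ok
Recompute each column's even parity and compare to cp:
  c0: data parity 0, sent cp 1 → mismatch
  c1: data parity 1, sent cp 1 → ok
  c2: data parity 0, sent cp 0 → ok
  c3: data parity 0, sent cp 0 → ok
  c4: data parity 1, sent cp 1 → ok
Exactly one row (r2) and one column (c0) fail → the flipped bit is at their intersection.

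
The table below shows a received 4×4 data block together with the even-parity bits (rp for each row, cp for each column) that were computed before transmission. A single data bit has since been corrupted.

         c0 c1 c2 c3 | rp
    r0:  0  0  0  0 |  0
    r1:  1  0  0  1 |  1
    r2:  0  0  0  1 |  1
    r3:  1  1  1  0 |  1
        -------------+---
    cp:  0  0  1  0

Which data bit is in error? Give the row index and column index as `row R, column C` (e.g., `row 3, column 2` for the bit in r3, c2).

Recompute each row's even parity and compare to rp:
  r0: data parity 0, sent rp 0 → ok
  r1: data parity 0, sent rp 1 → mismatch
  r2: data parity 1, sent rp 1 → ok
  r3: data parity 1, sent rp 1 → ok
Recompute each column's even parity and compare to cp:
  c0: data parity 0, sent cp 0 → ok
  c1: data parity 1, sent cp 0 → mismatch
  c2: data parity 1, sent cp 1 → ok
  c3: data parity 0, sent cp 0 → ok
Exactly one row (r1) and one column (c1) fail → the flipped bit is at their intersection.

row 1, column 1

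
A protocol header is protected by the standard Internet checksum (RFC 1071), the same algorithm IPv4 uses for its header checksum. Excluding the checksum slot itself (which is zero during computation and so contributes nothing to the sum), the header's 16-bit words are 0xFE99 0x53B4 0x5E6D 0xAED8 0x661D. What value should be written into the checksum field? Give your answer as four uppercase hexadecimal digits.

3A4E

One's-complement addition (fold any carry out of bit 15 back into bit 0):
  0xFE99 + 0x53B4 = 0x1524D → wrap carry → 0x524E
  0x524E + 0x5E6D = 0x0B0BB
  0xB0BB + 0xAED8 = 0x15F93 → wrap carry → 0x5F94
  0x5F94 + 0x661D = 0x0C5B1
One's-complement sum = 0xC5B1.
Checksum = ~0xC5B1 & 0xFFFF = 0x3A4E.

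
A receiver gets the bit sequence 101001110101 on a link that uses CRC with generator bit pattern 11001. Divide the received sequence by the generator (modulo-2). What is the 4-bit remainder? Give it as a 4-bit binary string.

Modulo-2 division of 101001110101 by 11001:
  pos 0: 10100 XOR 11001 = 01101
  pos 1: 11011 XOR 11001 = 00010
  pos 4: 10110 XOR 11001 = 01111
  pos 5: 11111 XOR 11001 = 00110
  pos 7: 11001 XOR 11001 = 00000
Remainder = 0000 (zero — the frame passes the CRC check).

0000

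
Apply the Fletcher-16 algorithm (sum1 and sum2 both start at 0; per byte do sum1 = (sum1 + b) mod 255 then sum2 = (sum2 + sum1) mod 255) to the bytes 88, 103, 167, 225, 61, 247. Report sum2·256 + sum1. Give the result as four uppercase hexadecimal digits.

Running sums (mod 255):
  after byte 0 (88): sum1=88, sum2=88
  after byte 1 (103): sum1=191, sum2=24
  after byte 2 (167): sum1=103, sum2=127
  after byte 3 (225): sum1=73, sum2=200
  after byte 4 (61): sum1=134, sum2=79
  after byte 5 (247): sum1=126, sum2=205
Checksum = sum2·256 + sum1 = 205·256 + 126 = 52606 = 0xCD7E.

CD7E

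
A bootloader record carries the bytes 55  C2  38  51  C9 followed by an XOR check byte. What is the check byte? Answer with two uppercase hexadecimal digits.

XOR the bytes together:
  start with 0x55
  0x55 ⊕ 0xC2 = 0x97
  0x97 ⊕ 0x38 = 0xAF
  0xAF ⊕ 0x51 = 0xFE
  0xFE ⊕ 0xC9 = 0x37

37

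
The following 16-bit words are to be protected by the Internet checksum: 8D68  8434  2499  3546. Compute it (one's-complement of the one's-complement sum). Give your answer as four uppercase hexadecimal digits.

One's-complement addition (fold any carry out of bit 15 back into bit 0):
  0x8D68 + 0x8434 = 0x1119C → wrap carry → 0x119D
  0x119D + 0x2499 = 0x03636
  0x3636 + 0x3546 = 0x06B7C
One's-complement sum = 0x6B7C.
Checksum = ~0x6B7C & 0xFFFF = 0x9483.

9483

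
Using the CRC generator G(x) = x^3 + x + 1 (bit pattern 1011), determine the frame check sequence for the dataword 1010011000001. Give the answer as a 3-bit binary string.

011

Append 3 zeros: 1010011000001000. Divide by 1011 (XOR where the leading bit is 1):
  pos 0: 1010 XOR 1011 = 0001
  pos 3: 1011 XOR 1011 = 0000
  pos 12: 1000 XOR 1011 = 0011
Remainder (last 3 bits) = 011. This is the CRC / FCS.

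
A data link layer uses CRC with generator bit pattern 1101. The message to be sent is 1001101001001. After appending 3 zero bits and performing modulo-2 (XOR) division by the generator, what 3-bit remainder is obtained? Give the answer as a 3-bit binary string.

Append 3 zeros: 1001101001001000. Divide by 1101 (XOR where the leading bit is 1):
  pos 0: 1001 XOR 1101 = 0100
  pos 1: 1001 XOR 1101 = 0100
  pos 2: 1000 XOR 1101 = 0101
  pos 3: 1011 XOR 1101 = 0110
  pos 4: 1100 XOR 1101 = 0001
  pos 7: 1010 XOR 1101 = 0111
  pos 8: 1110 XOR 1101 = 0011
  pos 10: 1110 XOR 1101 = 0011
  pos 12: 1100 XOR 1101 = 0001
Remainder (last 3 bits) = 001. This is the CRC / FCS.

001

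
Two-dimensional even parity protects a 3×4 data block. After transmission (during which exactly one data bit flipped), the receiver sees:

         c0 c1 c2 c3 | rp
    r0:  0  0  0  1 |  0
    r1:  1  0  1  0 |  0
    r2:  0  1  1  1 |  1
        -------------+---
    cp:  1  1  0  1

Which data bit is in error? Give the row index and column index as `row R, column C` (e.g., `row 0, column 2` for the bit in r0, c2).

row 0, column 3

Recompute each row's even parity and compare to rp:
  r0: data parity 1, sent rp 0 → mismatch
  r1: data parity 0, sent rp 0 → ok
  r2: data parity 1, sent rp 1 → ok
Recompute each column's even parity and compare to cp:
  c0: data parity 1, sent cp 1 → ok
  c1: data parity 1, sent cp 1 → ok
  c2: data parity 0, sent cp 0 → ok
  c3: data parity 0, sent cp 1 → mismatch
Exactly one row (r0) and one column (c3) fail → the flipped bit is at their intersection.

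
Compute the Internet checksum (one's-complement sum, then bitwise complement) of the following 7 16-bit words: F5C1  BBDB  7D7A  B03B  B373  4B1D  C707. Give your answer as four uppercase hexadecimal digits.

One's-complement addition (fold any carry out of bit 15 back into bit 0):
  0xF5C1 + 0xBBDB = 0x1B19C → wrap carry → 0xB19D
  0xB19D + 0x7D7A = 0x12F17 → wrap carry → 0x2F18
  0x2F18 + 0xB03B = 0x0DF53
  0xDF53 + 0xB373 = 0x192C6 → wrap carry → 0x92C7
  0x92C7 + 0x4B1D = 0x0DDE4
  0xDDE4 + 0xC707 = 0x1A4EB → wrap carry → 0xA4EC
One's-complement sum = 0xA4EC.
Checksum = ~0xA4EC & 0xFFFF = 0x5B13.

5B13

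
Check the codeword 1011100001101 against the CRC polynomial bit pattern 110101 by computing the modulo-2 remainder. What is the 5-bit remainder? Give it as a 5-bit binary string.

11001

Modulo-2 division of 1011100001101 by 110101:
  pos 0: 101110 XOR 110101 = 011011
  pos 1: 110110 XOR 110101 = 000011
  pos 5: 110011 XOR 110101 = 000110
Remainder = 11001 (nonzero — an error is detected).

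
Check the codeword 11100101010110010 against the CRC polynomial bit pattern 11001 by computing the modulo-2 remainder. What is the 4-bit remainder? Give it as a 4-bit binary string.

Modulo-2 division of 11100101010110010 by 11001:
  pos 0: 11100 XOR 11001 = 00101
  pos 2: 10110 XOR 11001 = 01111
  pos 3: 11111 XOR 11001 = 00110
  pos 5: 11001 XOR 11001 = 00000
  pos 11: 11001 XOR 11001 = 00000
Remainder = 0000 (zero — the frame passes the CRC check).

0000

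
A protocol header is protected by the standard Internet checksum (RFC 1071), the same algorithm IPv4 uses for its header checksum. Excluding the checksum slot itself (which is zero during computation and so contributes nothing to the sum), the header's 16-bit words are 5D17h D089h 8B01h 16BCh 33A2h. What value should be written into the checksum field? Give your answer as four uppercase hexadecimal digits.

FCFE

One's-complement addition (fold any carry out of bit 15 back into bit 0):
  0x5D17 + 0xD089 = 0x12DA0 → wrap carry → 0x2DA1
  0x2DA1 + 0x8B01 = 0x0B8A2
  0xB8A2 + 0x16BC = 0x0CF5E
  0xCF5E + 0x33A2 = 0x10300 → wrap carry → 0x0301
One's-complement sum = 0x0301.
Checksum = ~0x0301 & 0xFFFF = 0xFCFE.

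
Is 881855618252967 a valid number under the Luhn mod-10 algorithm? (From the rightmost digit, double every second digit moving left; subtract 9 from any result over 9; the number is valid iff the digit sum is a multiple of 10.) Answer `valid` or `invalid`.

From the right, keep odd positions and double even positions (subtract 9 from any doubled value over 9):
  doubled (positions 2,4,...): 3 4 4 2 1 7 7 → sum 28
  kept (positions 1,3,...): 7 9 5 8 6 5 1 8 → sum 49
Total = 77.
77 mod 10 = 7, so the number is invalid.

invalid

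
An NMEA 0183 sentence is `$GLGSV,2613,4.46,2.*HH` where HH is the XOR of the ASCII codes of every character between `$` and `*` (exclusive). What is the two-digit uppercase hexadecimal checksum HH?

67

XOR the ASCII codes of the payload characters:
  'G' = 0x47 → acc = 0x47
  'L' = 0x4C → acc = 0x0B
  'G' = 0x47 → acc = 0x4C
  'S' = 0x53 → acc = 0x1F
  'V' = 0x56 → acc = 0x49
  ',' = 0x2C → acc = 0x65
  '2' = 0x32 → acc = 0x57
  '6' = 0x36 → acc = 0x61
  '1' = 0x31 → acc = 0x50
  '3' = 0x33 → acc = 0x63
  ',' = 0x2C → acc = 0x4F
  '4' = 0x34 → acc = 0x7B
  '.' = 0x2E → acc = 0x55
  '4' = 0x34 → acc = 0x61
  '6' = 0x36 → acc = 0x57
  ',' = 0x2C → acc = 0x7B
  '2' = 0x32 → acc = 0x49
  '.' = 0x2E → acc = 0x67
Checksum = 0x67.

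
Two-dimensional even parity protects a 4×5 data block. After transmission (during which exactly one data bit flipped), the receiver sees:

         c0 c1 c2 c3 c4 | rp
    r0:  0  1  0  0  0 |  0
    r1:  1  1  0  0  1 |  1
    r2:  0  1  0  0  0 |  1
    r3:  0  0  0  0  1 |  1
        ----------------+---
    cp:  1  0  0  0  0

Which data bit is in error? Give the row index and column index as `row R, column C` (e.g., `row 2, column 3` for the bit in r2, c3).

row 0, column 1

Recompute each row's even parity and compare to rp:
  r0: data parity 1, sent rp 0 → mismatch
  r1: data parity 1, sent rp 1 → ok
  r2: data parity 1, sent rp 1 → ok
  r3: data parity 1, sent rp 1 → ok
Recompute each column's even parity and compare to cp:
  c0: data parity 1, sent cp 1 → ok
  c1: data parity 1, sent cp 0 → mismatch
  c2: data parity 0, sent cp 0 → ok
  c3: data parity 0, sent cp 0 → ok
  c4: data parity 0, sent cp 0 → ok
Exactly one row (r0) and one column (c1) fail → the flipped bit is at their intersection.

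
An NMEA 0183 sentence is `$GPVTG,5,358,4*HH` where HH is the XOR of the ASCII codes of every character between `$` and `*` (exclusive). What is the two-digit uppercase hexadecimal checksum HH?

XOR the ASCII codes of the payload characters:
  'G' = 0x47 → acc = 0x47
  'P' = 0x50 → acc = 0x17
  'V' = 0x56 → acc = 0x41
  'T' = 0x54 → acc = 0x15
  'G' = 0x47 → acc = 0x52
  ',' = 0x2C → acc = 0x7E
  '5' = 0x35 → acc = 0x4B
  ',' = 0x2C → acc = 0x67
  '3' = 0x33 → acc = 0x54
  '5' = 0x35 → acc = 0x61
  '8' = 0x38 → acc = 0x59
  ',' = 0x2C → acc = 0x75
  '4' = 0x34 → acc = 0x41
Checksum = 0x41.

41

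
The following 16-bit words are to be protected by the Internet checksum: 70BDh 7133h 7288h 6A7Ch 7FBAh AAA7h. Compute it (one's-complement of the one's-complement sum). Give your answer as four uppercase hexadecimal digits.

One's-complement addition (fold any carry out of bit 15 back into bit 0):
  0x70BD + 0x7133 = 0x0E1F0
  0xE1F0 + 0x7288 = 0x15478 → wrap carry → 0x5479
  0x5479 + 0x6A7C = 0x0BEF5
  0xBEF5 + 0x7FBA = 0x13EAF → wrap carry → 0x3EB0
  0x3EB0 + 0xAAA7 = 0x0E957
One's-complement sum = 0xE957.
Checksum = ~0xE957 & 0xFFFF = 0x16A8.

16A8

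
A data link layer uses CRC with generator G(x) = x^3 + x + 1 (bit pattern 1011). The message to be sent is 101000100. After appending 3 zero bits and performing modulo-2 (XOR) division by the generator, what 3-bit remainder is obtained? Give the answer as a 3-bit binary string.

101

Append 3 zeros: 101000100000. Divide by 1011 (XOR where the leading bit is 1):
  pos 0: 1010 XOR 1011 = 0001
  pos 3: 1001 XOR 1011 = 0010
  pos 5: 1000 XOR 1011 = 0011
  pos 7: 1100 XOR 1011 = 0111
  pos 8: 1110 XOR 1011 = 0101
Remainder (last 3 bits) = 101. This is the CRC / FCS.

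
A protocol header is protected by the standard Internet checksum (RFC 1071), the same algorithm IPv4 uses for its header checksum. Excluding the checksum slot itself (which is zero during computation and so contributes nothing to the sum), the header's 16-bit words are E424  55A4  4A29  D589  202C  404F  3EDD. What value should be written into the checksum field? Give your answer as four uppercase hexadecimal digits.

072B

One's-complement addition (fold any carry out of bit 15 back into bit 0):
  0xE424 + 0x55A4 = 0x139C8 → wrap carry → 0x39C9
  0x39C9 + 0x4A29 = 0x083F2
  0x83F2 + 0xD589 = 0x1597B → wrap carry → 0x597C
  0x597C + 0x202C = 0x079A8
  0x79A8 + 0x404F = 0x0B9F7
  0xB9F7 + 0x3EDD = 0x0F8D4
One's-complement sum = 0xF8D4.
Checksum = ~0xF8D4 & 0xFFFF = 0x072B.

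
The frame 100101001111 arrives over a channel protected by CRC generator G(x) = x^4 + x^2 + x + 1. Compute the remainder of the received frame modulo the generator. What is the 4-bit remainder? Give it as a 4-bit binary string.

Modulo-2 division of 100101001111 by 10111:
  pos 0: 10010 XOR 10111 = 00101
  pos 2: 10110 XOR 10111 = 00001
  pos 6: 10111 XOR 10111 = 00000
Remainder = 0001 (nonzero — an error is detected).

0001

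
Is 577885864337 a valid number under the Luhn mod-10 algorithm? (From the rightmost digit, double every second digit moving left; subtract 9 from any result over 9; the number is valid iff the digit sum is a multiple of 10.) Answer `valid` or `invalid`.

From the right, keep odd positions and double even positions (subtract 9 from any doubled value over 9):
  doubled (positions 2,4,...): 6 8 7 7 5 1 → sum 34
  kept (positions 1,3,...): 7 3 6 5 8 7 → sum 36
Total = 70.
70 mod 10 = 0, so the number is valid.

valid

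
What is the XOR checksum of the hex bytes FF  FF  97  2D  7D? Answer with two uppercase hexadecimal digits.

C7

XOR the bytes together:
  start with 0xFF
  0xFF ⊕ 0xFF = 0x00
  0x00 ⊕ 0x97 = 0x97
  0x97 ⊕ 0x2D = 0xBA
  0xBA ⊕ 0x7D = 0xC7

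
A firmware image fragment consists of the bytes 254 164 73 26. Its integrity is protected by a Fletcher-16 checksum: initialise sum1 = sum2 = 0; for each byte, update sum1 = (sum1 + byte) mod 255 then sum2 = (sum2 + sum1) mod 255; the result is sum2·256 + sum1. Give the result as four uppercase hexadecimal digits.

Running sums (mod 255):
  after byte 0 (254): sum1=254, sum2=254
  after byte 1 (164): sum1=163, sum2=162
  after byte 2 (73): sum1=236, sum2=143
  after byte 3 (26): sum1=7, sum2=150
Checksum = sum2·256 + sum1 = 150·256 + 7 = 38407 = 0x9607.

9607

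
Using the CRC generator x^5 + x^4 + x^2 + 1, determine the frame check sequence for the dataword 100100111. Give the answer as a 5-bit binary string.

01011

Append 5 zeros: 10010011100000. Divide by 110101 (XOR where the leading bit is 1):
  pos 0: 100100 XOR 110101 = 010001
  pos 1: 100011 XOR 110101 = 010110
  pos 2: 101101 XOR 110101 = 011000
  pos 3: 110001 XOR 110101 = 000100
  pos 6: 100000 XOR 110101 = 010101
  pos 7: 101010 XOR 110101 = 011111
  pos 8: 111110 XOR 110101 = 001011
Remainder (last 5 bits) = 01011. This is the CRC / FCS.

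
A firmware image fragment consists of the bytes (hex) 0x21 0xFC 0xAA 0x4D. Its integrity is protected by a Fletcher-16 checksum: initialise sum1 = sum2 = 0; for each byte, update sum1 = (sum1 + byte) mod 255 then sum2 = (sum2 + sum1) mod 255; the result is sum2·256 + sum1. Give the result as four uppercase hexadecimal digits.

1E16

Running sums (mod 255):
  after byte 0 (0x21): sum1=33, sum2=33
  after byte 1 (0xFC): sum1=30, sum2=63
  after byte 2 (0xAA): sum1=200, sum2=8
  after byte 3 (0x4D): sum1=22, sum2=30
Checksum = sum2·256 + sum1 = 30·256 + 22 = 7702 = 0x1E16.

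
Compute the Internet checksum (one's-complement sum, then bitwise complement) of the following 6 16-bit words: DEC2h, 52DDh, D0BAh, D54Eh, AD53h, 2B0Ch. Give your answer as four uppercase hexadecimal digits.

One's-complement addition (fold any carry out of bit 15 back into bit 0):
  0xDEC2 + 0x52DD = 0x1319F → wrap carry → 0x31A0
  0x31A0 + 0xD0BA = 0x1025A → wrap carry → 0x025B
  0x025B + 0xD54E = 0x0D7A9
  0xD7A9 + 0xAD53 = 0x184FC → wrap carry → 0x84FD
  0x84FD + 0x2B0C = 0x0B009
One's-complement sum = 0xB009.
Checksum = ~0xB009 & 0xFFFF = 0x4FF6.

4FF6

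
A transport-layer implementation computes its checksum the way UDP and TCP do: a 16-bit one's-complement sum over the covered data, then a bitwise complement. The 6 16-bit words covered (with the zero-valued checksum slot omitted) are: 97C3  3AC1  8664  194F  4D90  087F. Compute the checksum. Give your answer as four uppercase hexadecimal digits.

One's-complement addition (fold any carry out of bit 15 back into bit 0):
  0x97C3 + 0x3AC1 = 0x0D284
  0xD284 + 0x8664 = 0x158E8 → wrap carry → 0x58E9
  0x58E9 + 0x194F = 0x07238
  0x7238 + 0x4D90 = 0x0BFC8
  0xBFC8 + 0x087F = 0x0C847
One's-complement sum = 0xC847.
Checksum = ~0xC847 & 0xFFFF = 0x37B8.

37B8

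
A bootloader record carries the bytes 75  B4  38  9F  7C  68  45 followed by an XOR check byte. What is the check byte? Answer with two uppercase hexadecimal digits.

XOR the bytes together:
  start with 0x75
  0x75 ⊕ 0xB4 = 0xC1
  0xC1 ⊕ 0x38 = 0xF9
  0xF9 ⊕ 0x9F = 0x66
  0x66 ⊕ 0x7C = 0x1A
  0x1A ⊕ 0x68 = 0x72
  0x72 ⊕ 0x45 = 0x37

37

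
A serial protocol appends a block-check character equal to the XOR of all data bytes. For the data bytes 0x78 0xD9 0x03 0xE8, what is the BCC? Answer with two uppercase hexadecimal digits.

4A

XOR the bytes together:
  start with 0x78
  0x78 ⊕ 0xD9 = 0xA1
  0xA1 ⊕ 0x03 = 0xA2
  0xA2 ⊕ 0xE8 = 0x4A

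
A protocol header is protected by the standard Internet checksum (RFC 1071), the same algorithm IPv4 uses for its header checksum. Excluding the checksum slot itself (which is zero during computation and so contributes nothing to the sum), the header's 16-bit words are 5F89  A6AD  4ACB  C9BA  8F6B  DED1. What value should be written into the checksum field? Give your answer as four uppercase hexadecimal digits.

One's-complement addition (fold any carry out of bit 15 back into bit 0):
  0x5F89 + 0xA6AD = 0x10636 → wrap carry → 0x0637
  0x0637 + 0x4ACB = 0x05102
  0x5102 + 0xC9BA = 0x11ABC → wrap carry → 0x1ABD
  0x1ABD + 0x8F6B = 0x0AA28
  0xAA28 + 0xDED1 = 0x188F9 → wrap carry → 0x88FA
One's-complement sum = 0x88FA.
Checksum = ~0x88FA & 0xFFFF = 0x7705.

7705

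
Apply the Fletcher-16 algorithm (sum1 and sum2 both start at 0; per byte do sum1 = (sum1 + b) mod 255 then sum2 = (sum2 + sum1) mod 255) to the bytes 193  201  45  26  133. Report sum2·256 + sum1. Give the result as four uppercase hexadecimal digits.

Running sums (mod 255):
  after byte 0 (193): sum1=193, sum2=193
  after byte 1 (201): sum1=139, sum2=77
  after byte 2 (45): sum1=184, sum2=6
  after byte 3 (26): sum1=210, sum2=216
  after byte 4 (133): sum1=88, sum2=49
Checksum = sum2·256 + sum1 = 49·256 + 88 = 12632 = 0x3158.

3158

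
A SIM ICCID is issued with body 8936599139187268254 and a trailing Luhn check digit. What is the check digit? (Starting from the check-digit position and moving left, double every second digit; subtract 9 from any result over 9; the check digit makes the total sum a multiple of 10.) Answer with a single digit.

2

Partial digits right→left: 4 5 2 8 6 2 7 8 1 9 3 1 9 9 5 6 3 9 8
Double every second digit counting from the check-digit position (so the 1st, 3rd, 5th, ... of the partial from the right).
  doubled (with −9 where >9): 8 4 3 5 2 6 9 1 6 7 → sum 51
  kept as-is: 5 8 2 8 9 1 9 6 9 → sum 57
Total = 51 + 57 = 108.
Check digit = (10 − (108 mod 10)) mod 10 = 2.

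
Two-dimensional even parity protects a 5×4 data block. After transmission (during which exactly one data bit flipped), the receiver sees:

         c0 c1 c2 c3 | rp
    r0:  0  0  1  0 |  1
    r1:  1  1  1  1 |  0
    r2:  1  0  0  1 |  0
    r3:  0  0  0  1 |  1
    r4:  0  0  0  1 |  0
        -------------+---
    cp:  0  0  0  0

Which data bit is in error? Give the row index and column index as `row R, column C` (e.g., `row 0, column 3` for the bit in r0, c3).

Recompute each row's even parity and compare to rp:
  r0: data parity 1, sent rp 1 → ok
  r1: data parity 0, sent rp 0 → ok
  r2: data parity 0, sent rp 0 → ok
  r3: data parity 1, sent rp 1 → ok
  r4: data parity 1, sent rp 0 → mismatch
Recompute each column's even parity and compare to cp:
  c0: data parity 0, sent cp 0 → ok
  c1: data parity 1, sent cp 0 → mismatch
  c2: data parity 0, sent cp 0 → ok
  c3: data parity 0, sent cp 0 → ok
Exactly one row (r4) and one column (c1) fail → the flipped bit is at their intersection.

row 4, column 1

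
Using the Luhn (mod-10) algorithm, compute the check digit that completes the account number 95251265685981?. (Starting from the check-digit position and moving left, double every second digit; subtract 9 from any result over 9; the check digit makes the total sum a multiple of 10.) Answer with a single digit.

Partial digits right→left: 1 8 9 5 8 6 5 6 2 1 5 2 5 9
Double every second digit counting from the check-digit position (so the 1st, 3rd, 5th, ... of the partial from the right).
  doubled (with −9 where >9): 2 9 7 1 4 1 1 → sum 25
  kept as-is: 8 5 6 6 1 2 9 → sum 37
Total = 25 + 37 = 62.
Check digit = (10 − (62 mod 10)) mod 10 = 8.

8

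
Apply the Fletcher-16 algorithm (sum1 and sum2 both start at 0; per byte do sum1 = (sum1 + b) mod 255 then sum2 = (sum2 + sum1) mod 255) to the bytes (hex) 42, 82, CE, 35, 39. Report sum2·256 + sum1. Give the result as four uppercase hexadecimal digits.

Running sums (mod 255):
  after byte 0 (42): sum1=66, sum2=66
  after byte 1 (82): sum1=196, sum2=7
  after byte 2 (CE): sum1=147, sum2=154
  after byte 3 (35): sum1=200, sum2=99
  after byte 4 (39): sum1=2, sum2=101
Checksum = sum2·256 + sum1 = 101·256 + 2 = 25858 = 0x6502.

6502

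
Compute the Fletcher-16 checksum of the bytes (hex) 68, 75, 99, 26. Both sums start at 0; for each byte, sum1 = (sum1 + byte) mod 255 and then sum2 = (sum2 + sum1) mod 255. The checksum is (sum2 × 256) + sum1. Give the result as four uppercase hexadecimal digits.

Running sums (mod 255):
  after byte 0 (68): sum1=104, sum2=104
  after byte 1 (75): sum1=221, sum2=70
  after byte 2 (99): sum1=119, sum2=189
  after byte 3 (26): sum1=157, sum2=91
Checksum = sum2·256 + sum1 = 91·256 + 157 = 23453 = 0x5B9D.

5B9D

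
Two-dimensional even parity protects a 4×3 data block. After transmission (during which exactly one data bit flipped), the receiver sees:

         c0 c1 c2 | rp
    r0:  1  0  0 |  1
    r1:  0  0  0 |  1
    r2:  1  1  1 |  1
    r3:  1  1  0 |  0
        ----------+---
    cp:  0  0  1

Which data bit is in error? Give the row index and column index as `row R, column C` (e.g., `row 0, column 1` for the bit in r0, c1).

row 1, column 0

Recompute each row's even parity and compare to rp:
  r0: data parity 1, sent rp 1 → ok
  r1: data parity 0, sent rp 1 → mismatch
  r2: data parity 1, sent rp 1 → ok
  r3: data parity 0, sent rp 0 → ok
Recompute each column's even parity and compare to cp:
  c0: data parity 1, sent cp 0 → mismatch
  c1: data parity 0, sent cp 0 → ok
  c2: data parity 1, sent cp 1 → ok
Exactly one row (r1) and one column (c0) fail → the flipped bit is at their intersection.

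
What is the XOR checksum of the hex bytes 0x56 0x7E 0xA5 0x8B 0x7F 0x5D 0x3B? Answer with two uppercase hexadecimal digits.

XOR the bytes together:
  start with 0x56
  0x56 ⊕ 0x7E = 0x28
  0x28 ⊕ 0xA5 = 0x8D
  0x8D ⊕ 0x8B = 0x06
  0x06 ⊕ 0x7F = 0x79
  0x79 ⊕ 0x5D = 0x24
  0x24 ⊕ 0x3B = 0x1F

1F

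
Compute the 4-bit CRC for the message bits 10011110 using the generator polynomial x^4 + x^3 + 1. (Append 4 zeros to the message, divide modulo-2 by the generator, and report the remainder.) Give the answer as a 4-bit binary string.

0000

Append 4 zeros: 100111100000. Divide by 11001 (XOR where the leading bit is 1):
  pos 0: 10011 XOR 11001 = 01010
  pos 1: 10101 XOR 11001 = 01100
  pos 2: 11001 XOR 11001 = 00000
Remainder (last 4 bits) = 0000. This is the CRC / FCS.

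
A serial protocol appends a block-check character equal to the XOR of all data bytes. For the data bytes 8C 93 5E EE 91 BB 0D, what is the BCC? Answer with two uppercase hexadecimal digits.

88

XOR the bytes together:
  start with 0x8C
  0x8C ⊕ 0x93 = 0x1F
  0x1F ⊕ 0x5E = 0x41
  0x41 ⊕ 0xEE = 0xAF
  0xAF ⊕ 0x91 = 0x3E
  0x3E ⊕ 0xBB = 0x85
  0x85 ⊕ 0x0D = 0x88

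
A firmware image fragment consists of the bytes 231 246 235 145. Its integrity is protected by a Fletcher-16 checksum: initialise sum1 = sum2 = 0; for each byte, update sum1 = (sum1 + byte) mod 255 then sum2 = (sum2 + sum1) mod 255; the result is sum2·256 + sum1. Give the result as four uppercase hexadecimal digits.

ED5C

Running sums (mod 255):
  after byte 0 (231): sum1=231, sum2=231
  after byte 1 (246): sum1=222, sum2=198
  after byte 2 (235): sum1=202, sum2=145
  after byte 3 (145): sum1=92, sum2=237
Checksum = sum2·256 + sum1 = 237·256 + 92 = 60764 = 0xED5C.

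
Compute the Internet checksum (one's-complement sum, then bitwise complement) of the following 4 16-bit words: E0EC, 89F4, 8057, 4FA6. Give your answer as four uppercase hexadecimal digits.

C520

One's-complement addition (fold any carry out of bit 15 back into bit 0):
  0xE0EC + 0x89F4 = 0x16AE0 → wrap carry → 0x6AE1
  0x6AE1 + 0x8057 = 0x0EB38
  0xEB38 + 0x4FA6 = 0x13ADE → wrap carry → 0x3ADF
One's-complement sum = 0x3ADF.
Checksum = ~0x3ADF & 0xFFFF = 0xC520.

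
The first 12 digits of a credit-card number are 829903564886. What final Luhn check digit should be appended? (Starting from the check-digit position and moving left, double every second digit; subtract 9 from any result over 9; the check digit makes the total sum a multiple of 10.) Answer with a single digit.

Partial digits right→left: 6 8 8 4 6 5 3 0 9 9 2 8
Double every second digit counting from the check-digit position (so the 1st, 3rd, 5th, ... of the partial from the right).
  doubled (with −9 where >9): 3 7 3 6 9 4 → sum 32
  kept as-is: 8 4 5 0 9 8 → sum 34
Total = 32 + 34 = 66.
Check digit = (10 − (66 mod 10)) mod 10 = 4.

4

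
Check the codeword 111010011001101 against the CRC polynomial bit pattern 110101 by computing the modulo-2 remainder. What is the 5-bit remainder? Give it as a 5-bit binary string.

Modulo-2 division of 111010011001101 by 110101:
  pos 0: 111010 XOR 110101 = 001111
  pos 2: 111101 XOR 110101 = 001000
  pos 4: 100010 XOR 110101 = 010111
  pos 5: 101110 XOR 110101 = 011011
  pos 6: 110111 XOR 110101 = 000010
Remainder = 10101 (nonzero — an error is detected).

10101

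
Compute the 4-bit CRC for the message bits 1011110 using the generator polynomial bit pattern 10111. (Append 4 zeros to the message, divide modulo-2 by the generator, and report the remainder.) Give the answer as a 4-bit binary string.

1110

Append 4 zeros: 10111100000. Divide by 10111 (XOR where the leading bit is 1):
  pos 0: 10111 XOR 10111 = 00000
  pos 5: 10000 XOR 10111 = 00111
Remainder (last 4 bits) = 1110. This is the CRC / FCS.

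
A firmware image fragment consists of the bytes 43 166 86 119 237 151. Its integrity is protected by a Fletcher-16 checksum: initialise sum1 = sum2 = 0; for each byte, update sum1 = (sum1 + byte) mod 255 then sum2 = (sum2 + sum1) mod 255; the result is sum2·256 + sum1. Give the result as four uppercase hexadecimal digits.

7725

Running sums (mod 255):
  after byte 0 (43): sum1=43, sum2=43
  after byte 1 (166): sum1=209, sum2=252
  after byte 2 (86): sum1=40, sum2=37
  after byte 3 (119): sum1=159, sum2=196
  after byte 4 (237): sum1=141, sum2=82
  after byte 5 (151): sum1=37, sum2=119
Checksum = sum2·256 + sum1 = 119·256 + 37 = 30501 = 0x7725.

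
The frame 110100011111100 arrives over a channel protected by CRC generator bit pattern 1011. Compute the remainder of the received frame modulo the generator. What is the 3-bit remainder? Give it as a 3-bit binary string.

000

Modulo-2 division of 110100011111100 by 1011:
  pos 0: 1101 XOR 1011 = 0110
  pos 1: 1100 XOR 1011 = 0111
  pos 2: 1110 XOR 1011 = 0101
  pos 3: 1010 XOR 1011 = 0001
  pos 6: 1111 XOR 1011 = 0100
  pos 7: 1001 XOR 1011 = 0010
  pos 9: 1011 XOR 1011 = 0000
Remainder = 000 (zero — the frame passes the CRC check).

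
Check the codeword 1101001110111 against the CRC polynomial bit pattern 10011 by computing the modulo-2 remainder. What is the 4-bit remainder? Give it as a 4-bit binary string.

0101

Modulo-2 division of 1101001110111 by 10011:
  pos 0: 11010 XOR 10011 = 01001
  pos 1: 10010 XOR 10011 = 00001
  pos 5: 11110 XOR 10011 = 01101
  pos 6: 11011 XOR 10011 = 01000
  pos 7: 10001 XOR 10011 = 00010
Remainder = 0101 (nonzero — an error is detected).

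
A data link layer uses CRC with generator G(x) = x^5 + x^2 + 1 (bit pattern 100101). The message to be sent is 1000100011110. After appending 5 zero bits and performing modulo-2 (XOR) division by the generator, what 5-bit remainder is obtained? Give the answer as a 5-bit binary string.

Append 5 zeros: 100010001111000000. Divide by 100101 (XOR where the leading bit is 1):
  pos 0: 100010 XOR 100101 = 000111
  pos 3: 111001 XOR 100101 = 011100
  pos 4: 111001 XOR 100101 = 011100
  pos 5: 111001 XOR 100101 = 011100
  pos 6: 111001 XOR 100101 = 011100
  pos 7: 111000 XOR 100101 = 011101
  pos 8: 111010 XOR 100101 = 011111
  pos 9: 111110 XOR 100101 = 011011
  pos 10: 110110 XOR 100101 = 010011
  pos 11: 100110 XOR 100101 = 000011
Remainder (last 5 bits) = 00110. This is the CRC / FCS.

00110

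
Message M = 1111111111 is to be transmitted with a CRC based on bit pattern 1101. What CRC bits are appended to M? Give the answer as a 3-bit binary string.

001

Append 3 zeros: 1111111111000. Divide by 1101 (XOR where the leading bit is 1):
  pos 0: 1111 XOR 1101 = 0010
  pos 2: 1011 XOR 1101 = 0110
  pos 3: 1101 XOR 1101 = 0000
  pos 7: 1110 XOR 1101 = 0011
  pos 9: 1100 XOR 1101 = 0001
Remainder (last 3 bits) = 001. This is the CRC / FCS.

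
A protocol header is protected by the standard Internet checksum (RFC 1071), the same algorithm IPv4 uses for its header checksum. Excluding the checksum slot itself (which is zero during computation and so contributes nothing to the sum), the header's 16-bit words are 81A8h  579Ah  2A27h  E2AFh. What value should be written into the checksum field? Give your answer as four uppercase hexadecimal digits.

19E6

One's-complement addition (fold any carry out of bit 15 back into bit 0):
  0x81A8 + 0x579A = 0x0D942
  0xD942 + 0x2A27 = 0x10369 → wrap carry → 0x036A
  0x036A + 0xE2AF = 0x0E619
One's-complement sum = 0xE619.
Checksum = ~0xE619 & 0xFFFF = 0x19E6.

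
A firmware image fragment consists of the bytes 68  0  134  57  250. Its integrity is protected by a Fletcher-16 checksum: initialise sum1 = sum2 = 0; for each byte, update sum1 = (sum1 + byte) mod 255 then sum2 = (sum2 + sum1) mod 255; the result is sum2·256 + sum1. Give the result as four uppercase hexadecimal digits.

56FE

Running sums (mod 255):
  after byte 0 (68): sum1=68, sum2=68
  after byte 1 (0): sum1=68, sum2=136
  after byte 2 (134): sum1=202, sum2=83
  after byte 3 (57): sum1=4, sum2=87
  after byte 4 (250): sum1=254, sum2=86
Checksum = sum2·256 + sum1 = 86·256 + 254 = 22270 = 0x56FE.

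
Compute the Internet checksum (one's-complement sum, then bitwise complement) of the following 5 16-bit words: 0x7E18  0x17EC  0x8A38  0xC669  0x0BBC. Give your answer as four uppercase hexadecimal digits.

0D9D

One's-complement addition (fold any carry out of bit 15 back into bit 0):
  0x7E18 + 0x17EC = 0x09604
  0x9604 + 0x8A38 = 0x1203C → wrap carry → 0x203D
  0x203D + 0xC669 = 0x0E6A6
  0xE6A6 + 0x0BBC = 0x0F262
One's-complement sum = 0xF262.
Checksum = ~0xF262 & 0xFFFF = 0x0D9D.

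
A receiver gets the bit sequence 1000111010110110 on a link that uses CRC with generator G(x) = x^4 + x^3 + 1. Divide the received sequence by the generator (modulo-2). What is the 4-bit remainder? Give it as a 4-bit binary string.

Modulo-2 division of 1000111010110110 by 11001:
  pos 0: 10001 XOR 11001 = 01000
  pos 1: 10001 XOR 11001 = 01000
  pos 2: 10001 XOR 11001 = 01000
  pos 3: 10000 XOR 11001 = 01001
  pos 4: 10011 XOR 11001 = 01010
  pos 5: 10100 XOR 11001 = 01101
  pos 6: 11011 XOR 11001 = 00010
  pos 9: 10101 XOR 11001 = 01100
  pos 10: 11001 XOR 11001 = 00000
Remainder = 0000 (zero — the frame passes the CRC check).

0000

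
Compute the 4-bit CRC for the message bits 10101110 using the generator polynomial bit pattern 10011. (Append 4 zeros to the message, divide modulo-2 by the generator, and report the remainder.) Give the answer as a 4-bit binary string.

Append 4 zeros: 101011100000. Divide by 10011 (XOR where the leading bit is 1):
  pos 0: 10101 XOR 10011 = 00110
  pos 2: 11011 XOR 10011 = 01000
  pos 3: 10000 XOR 10011 = 00011
  pos 6: 11000 XOR 10011 = 01011
  pos 7: 10110 XOR 10011 = 00101
Remainder (last 4 bits) = 0101. This is the CRC / FCS.

0101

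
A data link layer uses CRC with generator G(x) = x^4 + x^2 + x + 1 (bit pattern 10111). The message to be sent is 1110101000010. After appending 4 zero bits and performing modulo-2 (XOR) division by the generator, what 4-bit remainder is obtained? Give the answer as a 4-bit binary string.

1111

Append 4 zeros: 11101010000100000. Divide by 10111 (XOR where the leading bit is 1):
  pos 0: 11101 XOR 10111 = 01010
  pos 1: 10100 XOR 10111 = 00011
  pos 4: 11100 XOR 10111 = 01011
  pos 5: 10110 XOR 10111 = 00001
  pos 9: 10100 XOR 10111 = 00011
  pos 12: 11000 XOR 10111 = 01111
Remainder (last 4 bits) = 1111. This is the CRC / FCS.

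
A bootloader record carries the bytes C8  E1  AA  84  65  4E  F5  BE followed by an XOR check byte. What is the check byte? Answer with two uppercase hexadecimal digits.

67

XOR the bytes together:
  start with 0xC8
  0xC8 ⊕ 0xE1 = 0x29
  0x29 ⊕ 0xAA = 0x83
  0x83 ⊕ 0x84 = 0x07
  0x07 ⊕ 0x65 = 0x62
  0x62 ⊕ 0x4E = 0x2C
  0x2C ⊕ 0xF5 = 0xD9
  0xD9 ⊕ 0xBE = 0x67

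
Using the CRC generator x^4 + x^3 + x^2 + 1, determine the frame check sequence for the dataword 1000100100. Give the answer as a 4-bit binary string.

0100

Append 4 zeros: 10001001000000. Divide by 11101 (XOR where the leading bit is 1):
  pos 0: 10001 XOR 11101 = 01100
  pos 1: 11000 XOR 11101 = 00101
  pos 3: 10101 XOR 11101 = 01000
  pos 4: 10000 XOR 11101 = 01101
  pos 5: 11010 XOR 11101 = 00111
  pos 7: 11100 XOR 11101 = 00001
Remainder (last 4 bits) = 0100. This is the CRC / FCS.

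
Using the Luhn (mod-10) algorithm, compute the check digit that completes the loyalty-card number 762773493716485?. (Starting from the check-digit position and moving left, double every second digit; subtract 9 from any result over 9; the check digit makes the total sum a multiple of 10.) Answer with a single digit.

Partial digits right→left: 5 8 4 6 1 7 3 9 4 3 7 7 2 6 7
Double every second digit counting from the check-digit position (so the 1st, 3rd, 5th, ... of the partial from the right).
  doubled (with −9 where >9): 1 8 2 6 8 5 4 5 → sum 39
  kept as-is: 8 6 7 9 3 7 6 → sum 46
Total = 39 + 46 = 85.
Check digit = (10 − (85 mod 10)) mod 10 = 5.

5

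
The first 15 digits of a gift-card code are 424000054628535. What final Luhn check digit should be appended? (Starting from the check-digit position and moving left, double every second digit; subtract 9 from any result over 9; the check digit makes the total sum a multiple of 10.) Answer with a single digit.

Partial digits right→left: 5 3 5 8 2 6 4 5 0 0 0 0 4 2 4
Double every second digit counting from the check-digit position (so the 1st, 3rd, 5th, ... of the partial from the right).
  doubled (with −9 where >9): 1 1 4 8 0 0 8 8 → sum 30
  kept as-is: 3 8 6 5 0 0 2 → sum 24
Total = 30 + 24 = 54.
Check digit = (10 − (54 mod 10)) mod 10 = 6.

6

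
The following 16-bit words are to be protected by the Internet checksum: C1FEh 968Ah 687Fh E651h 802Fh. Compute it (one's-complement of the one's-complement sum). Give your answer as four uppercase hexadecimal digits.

One's-complement addition (fold any carry out of bit 15 back into bit 0):
  0xC1FE + 0x968A = 0x15888 → wrap carry → 0x5889
  0x5889 + 0x687F = 0x0C108
  0xC108 + 0xE651 = 0x1A759 → wrap carry → 0xA75A
  0xA75A + 0x802F = 0x12789 → wrap carry → 0x278A
One's-complement sum = 0x278A.
Checksum = ~0x278A & 0xFFFF = 0xD875.

D875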